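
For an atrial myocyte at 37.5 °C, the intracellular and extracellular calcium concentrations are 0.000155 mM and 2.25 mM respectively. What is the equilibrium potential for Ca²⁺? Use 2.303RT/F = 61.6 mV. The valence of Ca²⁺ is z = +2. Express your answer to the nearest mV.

E = (61.6/z) · log₁₀([Ca²⁺]_out/[Ca²⁺]_in) with z = +2.
= (61.6/2) · log₁₀(2.25/0.000155) = 30.80 · log₁₀(1.452e+04)
= 30.80 · (4.1619) = 128.19 mV

128 mV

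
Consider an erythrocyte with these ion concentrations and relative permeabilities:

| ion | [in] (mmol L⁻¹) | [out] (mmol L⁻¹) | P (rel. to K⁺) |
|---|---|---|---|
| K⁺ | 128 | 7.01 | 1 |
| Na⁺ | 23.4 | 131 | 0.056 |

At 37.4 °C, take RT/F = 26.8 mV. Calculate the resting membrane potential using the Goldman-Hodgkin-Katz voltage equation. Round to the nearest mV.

-59 mV

Vm = 26.8 · ln[(Σ P·[cation]ₒ + Σ P·[anion]ᵢ) / (Σ P·[cation]ᵢ + Σ P·[anion]ₒ)]
Numerator = 1×7.01 + 0.056×131 = 14.35
Denominator = 1×128 + 0.056×23.4 = 129.3
Vm = 26.8 · ln(0.11094) = 26.8 × (-2.1987) = -58.93 mV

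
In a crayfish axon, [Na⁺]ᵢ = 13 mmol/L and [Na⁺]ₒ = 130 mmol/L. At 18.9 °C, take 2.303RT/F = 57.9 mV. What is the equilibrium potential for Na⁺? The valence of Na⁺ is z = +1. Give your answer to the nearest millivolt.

58 mV

E = (57.9/z) · log₁₀([Na⁺]_out/[Na⁺]_in) with z = +1.
= (57.9/1) · log₁₀(130/13) = 57.90 · log₁₀(10)
= 57.90 · (1.0000) = 57.90 mV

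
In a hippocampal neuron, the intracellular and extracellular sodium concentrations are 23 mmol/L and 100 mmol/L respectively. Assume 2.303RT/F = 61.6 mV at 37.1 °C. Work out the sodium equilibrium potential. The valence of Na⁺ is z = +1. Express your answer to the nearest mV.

39 mV

E = (61.6/z) · log₁₀([Na⁺]_out/[Na⁺]_in) with z = +1.
= (61.6/1) · log₁₀(100/23) = 61.60 · log₁₀(4.348)
= 61.60 · (0.6383) = 39.32 mV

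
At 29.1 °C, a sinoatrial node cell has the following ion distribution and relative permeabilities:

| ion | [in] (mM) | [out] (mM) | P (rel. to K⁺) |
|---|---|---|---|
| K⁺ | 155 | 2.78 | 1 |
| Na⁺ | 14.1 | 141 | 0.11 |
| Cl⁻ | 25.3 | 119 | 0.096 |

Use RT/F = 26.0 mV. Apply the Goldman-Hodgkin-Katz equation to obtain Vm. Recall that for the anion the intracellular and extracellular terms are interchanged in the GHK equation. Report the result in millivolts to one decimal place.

-54.4 mV

Vm = 26.0 · ln[(Σ P·[cation]ₒ + Σ P·[anion]ᵢ) / (Σ P·[cation]ᵢ + Σ P·[anion]ₒ)]
Numerator = 1×2.78 + 0.11×141 + 0.096×25.3 = 20.72
Denominator = 1×155 + 0.11×14.1 + 0.096×119 = 168
Vm = 26.0 · ln(0.12334) = 26.0 × (-2.0928) = -54.41 mV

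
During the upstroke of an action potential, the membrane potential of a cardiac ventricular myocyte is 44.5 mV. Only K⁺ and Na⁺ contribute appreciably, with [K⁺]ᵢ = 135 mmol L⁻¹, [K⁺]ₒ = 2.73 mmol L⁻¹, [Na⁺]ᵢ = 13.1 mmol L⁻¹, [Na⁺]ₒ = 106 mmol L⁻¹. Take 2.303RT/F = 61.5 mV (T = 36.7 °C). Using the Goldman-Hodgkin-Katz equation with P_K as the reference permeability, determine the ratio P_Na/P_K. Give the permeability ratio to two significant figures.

Let α = P_Na/P_K. GHK: Vm = 61.5·log₁₀[(Kₒ + α·Naₒ)/(Kᵢ + α·Naᵢ)].
10^(Vm/61.5) = 10^(44.5/61.5) = 5.2915
So 5.2915·(Kᵢ + α·Naᵢ) = Kₒ + α·Naₒ → α = (5.2915·135.0 − 2.73) / (106.0 − 5.2915·13.1)
α = (714.3 − 2.73) / (106.0 − 69.32) = 711.6/36.68 = 19.4

19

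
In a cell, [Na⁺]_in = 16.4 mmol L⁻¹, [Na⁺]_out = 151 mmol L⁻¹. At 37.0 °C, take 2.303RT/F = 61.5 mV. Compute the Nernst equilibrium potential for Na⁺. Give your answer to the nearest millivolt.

59 mV

E = (61.5/z) · log₁₀([Na⁺]_out/[Na⁺]_in) with z = +1.
= (61.5/1) · log₁₀(151/16.4) = 61.50 · log₁₀(9.207)
= 61.50 · (0.9641) = 59.29 mV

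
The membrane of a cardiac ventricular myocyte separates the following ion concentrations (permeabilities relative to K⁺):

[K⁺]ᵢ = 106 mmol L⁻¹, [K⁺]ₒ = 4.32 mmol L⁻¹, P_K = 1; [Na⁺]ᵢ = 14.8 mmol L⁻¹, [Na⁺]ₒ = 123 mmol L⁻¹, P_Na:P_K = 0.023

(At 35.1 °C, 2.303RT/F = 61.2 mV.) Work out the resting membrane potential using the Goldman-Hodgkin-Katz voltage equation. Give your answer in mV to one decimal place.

Vm = 61.2 · log₁₀[(Σ P·[cation]ₒ + Σ P·[anion]ᵢ) / (Σ P·[cation]ᵢ + Σ P·[anion]ₒ)]
Numerator = 1×4.32 + 0.023×123 = 7.149
Denominator = 1×106 + 0.023×14.8 = 106.3
Vm = 61.2 · log₁₀(0.067228) = 61.2 × (-1.1725) = -71.75 mV

-71.8 mV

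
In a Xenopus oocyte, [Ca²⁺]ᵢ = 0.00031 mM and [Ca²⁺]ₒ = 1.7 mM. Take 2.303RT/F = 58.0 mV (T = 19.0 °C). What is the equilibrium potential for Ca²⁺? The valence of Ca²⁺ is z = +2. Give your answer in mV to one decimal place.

108.4 mV

E = (58.0/z) · log₁₀([Ca²⁺]_out/[Ca²⁺]_in) with z = +2.
= (58.0/2) · log₁₀(1.7/0.00031) = 29.00 · log₁₀(5484)
= 29.00 · (3.7391) = 108.43 mV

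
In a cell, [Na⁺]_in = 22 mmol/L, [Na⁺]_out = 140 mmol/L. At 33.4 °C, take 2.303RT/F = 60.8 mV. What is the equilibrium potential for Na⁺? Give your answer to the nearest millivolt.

E = (60.8/z) · log₁₀([Na⁺]_out/[Na⁺]_in) with z = +1.
= (60.8/1) · log₁₀(140/22) = 60.80 · log₁₀(6.364)
= 60.80 · (0.8037) = 48.87 mV

49 mV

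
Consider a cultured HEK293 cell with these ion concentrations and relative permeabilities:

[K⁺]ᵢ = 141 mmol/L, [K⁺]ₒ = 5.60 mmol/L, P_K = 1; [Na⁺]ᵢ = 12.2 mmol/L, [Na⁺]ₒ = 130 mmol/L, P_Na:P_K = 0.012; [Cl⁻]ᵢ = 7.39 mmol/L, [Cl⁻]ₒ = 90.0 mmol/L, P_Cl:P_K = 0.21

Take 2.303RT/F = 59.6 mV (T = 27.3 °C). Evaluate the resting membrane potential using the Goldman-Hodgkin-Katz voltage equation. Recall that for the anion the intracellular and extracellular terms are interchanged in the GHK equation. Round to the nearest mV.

-75 mV

Vm = 59.6 · log₁₀[(Σ P·[cation]ₒ + Σ P·[anion]ᵢ) / (Σ P·[cation]ᵢ + Σ P·[anion]ₒ)]
Numerator = 1×5.60 + 0.012×130 + 0.21×7.39 = 8.712
Denominator = 1×141 + 0.012×12.2 + 0.21×90.0 = 160
Vm = 59.6 · log₁₀(0.054434) = 59.6 × (-1.2641) = -75.34 mV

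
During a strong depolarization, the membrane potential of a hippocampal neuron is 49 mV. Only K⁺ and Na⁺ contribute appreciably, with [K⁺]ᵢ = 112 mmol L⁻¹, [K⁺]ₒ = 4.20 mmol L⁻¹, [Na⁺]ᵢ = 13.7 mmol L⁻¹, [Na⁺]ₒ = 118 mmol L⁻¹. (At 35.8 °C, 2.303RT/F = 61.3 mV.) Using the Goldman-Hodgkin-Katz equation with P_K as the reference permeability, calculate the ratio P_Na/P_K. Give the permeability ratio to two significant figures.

Let α = P_Na/P_K. GHK: Vm = 61.3·log₁₀[(Kₒ + α·Naₒ)/(Kᵢ + α·Naᵢ)].
10^(Vm/61.3) = 10^(49.0/61.3) = 6.3001
So 6.3001·(Kᵢ + α·Naᵢ) = Kₒ + α·Naₒ → α = (6.3001·112.0 − 4.2) / (118.0 − 6.3001·13.7)
α = (705.6 − 4.2) / (118.0 − 86.31) = 701.4/31.69 = 22.13

22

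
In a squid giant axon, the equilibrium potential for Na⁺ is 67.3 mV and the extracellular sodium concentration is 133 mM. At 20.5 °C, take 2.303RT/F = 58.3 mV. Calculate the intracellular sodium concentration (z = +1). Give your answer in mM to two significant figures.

9.3 mM

Nernst: E = (58.3/1) · log₁₀([out]/[in]), so log₁₀([out]/[in]) = 67.3 × 1 / 58.3 = 1.1544.
[out]/[in] = 10^(1.1544) = 14.27.
[in] = 133 / 14.27 = 9.321 mM.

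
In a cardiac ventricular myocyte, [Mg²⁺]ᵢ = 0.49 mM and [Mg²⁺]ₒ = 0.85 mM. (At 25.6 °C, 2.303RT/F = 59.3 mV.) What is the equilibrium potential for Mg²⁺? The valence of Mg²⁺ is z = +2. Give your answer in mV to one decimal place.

7.1 mV

E = (59.3/z) · log₁₀([Mg²⁺]_out/[Mg²⁺]_in) with z = +2.
= (59.3/2) · log₁₀(0.85/0.49) = 29.65 · log₁₀(1.735)
= 29.65 · (0.2392) = 7.09 mV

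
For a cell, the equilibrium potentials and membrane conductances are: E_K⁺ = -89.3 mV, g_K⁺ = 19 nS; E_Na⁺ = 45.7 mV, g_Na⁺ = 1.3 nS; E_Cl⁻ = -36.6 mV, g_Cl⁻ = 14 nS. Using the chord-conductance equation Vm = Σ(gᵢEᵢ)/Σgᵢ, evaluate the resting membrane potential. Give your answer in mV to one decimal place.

Σ gᵢEᵢ = 19·(-89.3) + 1.3·(45.7) + 14·(-36.6) = -2149.69
Σ gᵢ = 19 + 1.3 + 14 = 34.3
Vm = -2149.69 / 34.3 = -62.67 mV

-62.7 mV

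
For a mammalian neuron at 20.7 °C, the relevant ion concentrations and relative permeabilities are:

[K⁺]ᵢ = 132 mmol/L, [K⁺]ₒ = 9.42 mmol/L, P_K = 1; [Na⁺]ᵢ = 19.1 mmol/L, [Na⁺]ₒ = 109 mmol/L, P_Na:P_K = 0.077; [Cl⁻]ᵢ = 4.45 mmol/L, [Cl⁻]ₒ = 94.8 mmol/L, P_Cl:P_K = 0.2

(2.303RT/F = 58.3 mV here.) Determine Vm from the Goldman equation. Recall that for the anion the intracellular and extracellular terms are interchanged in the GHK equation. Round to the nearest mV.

-53 mV

Vm = 58.3 · log₁₀[(Σ P·[cation]ₒ + Σ P·[anion]ᵢ) / (Σ P·[cation]ᵢ + Σ P·[anion]ₒ)]
Numerator = 1×9.42 + 0.077×109 + 0.2×4.45 = 18.7
Denominator = 1×132 + 0.077×19.1 + 0.2×94.8 = 152.4
Vm = 58.3 · log₁₀(0.1227) = 58.3 × (-0.9112) = -53.12 mV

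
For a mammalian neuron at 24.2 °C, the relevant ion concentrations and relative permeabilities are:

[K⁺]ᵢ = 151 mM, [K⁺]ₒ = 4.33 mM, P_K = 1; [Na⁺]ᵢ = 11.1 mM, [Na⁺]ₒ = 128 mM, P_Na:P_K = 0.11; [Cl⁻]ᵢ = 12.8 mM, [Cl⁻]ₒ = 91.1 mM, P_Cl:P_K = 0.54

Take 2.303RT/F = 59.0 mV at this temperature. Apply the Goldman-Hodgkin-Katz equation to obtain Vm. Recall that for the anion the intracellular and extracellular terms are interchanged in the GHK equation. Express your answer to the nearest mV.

-53 mV

Vm = 59.0 · log₁₀[(Σ P·[cation]ₒ + Σ P·[anion]ᵢ) / (Σ P·[cation]ᵢ + Σ P·[anion]ₒ)]
Numerator = 1×4.33 + 0.11×128 + 0.54×12.8 = 25.32
Denominator = 1×151 + 0.11×11.1 + 0.54×91.1 = 201.4
Vm = 59.0 · log₁₀(0.12572) = 59.0 × (-0.9006) = -53.14 mV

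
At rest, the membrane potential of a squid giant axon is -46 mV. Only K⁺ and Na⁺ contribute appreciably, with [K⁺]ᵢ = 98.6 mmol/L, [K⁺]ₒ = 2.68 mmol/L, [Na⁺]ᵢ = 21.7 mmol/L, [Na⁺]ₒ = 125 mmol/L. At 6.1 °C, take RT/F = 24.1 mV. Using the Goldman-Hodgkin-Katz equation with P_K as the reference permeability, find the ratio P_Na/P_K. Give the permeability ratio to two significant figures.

0.098

Let α = P_Na/P_K. GHK: Vm = 24.1·ln[(Kₒ + α·Naₒ)/(Kᵢ + α·Naᵢ)].
e^(Vm/24.1) = e^(-46.0/24.1) = 0.14827
So 0.14827·(Kᵢ + α·Naᵢ) = Kₒ + α·Naₒ → α = (0.14827·98.6 − 2.68) / (125.0 − 0.14827·21.7)
α = (14.62 − 2.68) / (125.0 − 3.217) = 11.94/121.8 = 0.09804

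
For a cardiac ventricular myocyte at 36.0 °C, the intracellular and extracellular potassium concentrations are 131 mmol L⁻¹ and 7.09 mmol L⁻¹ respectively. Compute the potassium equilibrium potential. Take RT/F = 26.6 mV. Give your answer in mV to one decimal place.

-77.6 mV

E = (26.6/z) · ln([K⁺]_out/[K⁺]_in) with z = +1.
= (26.6/1) · ln(7.09/131) = 26.60 · ln(0.05412)
= 26.60 · (-2.9165) = -77.58 mV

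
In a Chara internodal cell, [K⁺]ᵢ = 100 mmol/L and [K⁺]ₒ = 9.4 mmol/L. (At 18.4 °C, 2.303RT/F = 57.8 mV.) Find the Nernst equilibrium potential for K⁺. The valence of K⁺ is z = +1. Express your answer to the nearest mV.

-59 mV

E = (57.8/z) · log₁₀([K⁺]_out/[K⁺]_in) with z = +1.
= (57.8/1) · log₁₀(9.4/100) = 57.80 · log₁₀(0.094)
= 57.80 · (-1.0269) = -59.35 mV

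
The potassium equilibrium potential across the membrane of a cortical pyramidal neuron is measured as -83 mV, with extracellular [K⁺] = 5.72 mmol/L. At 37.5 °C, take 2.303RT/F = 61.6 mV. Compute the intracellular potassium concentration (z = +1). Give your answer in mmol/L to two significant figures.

Nernst: E = (61.6/1) · log₁₀([out]/[in]), so log₁₀([out]/[in]) = -83.0 × 1 / 61.6 = -1.3474.
[out]/[in] = 10^(-1.3474) = 0.04494.
[in] = 5.72 / 0.04494 = 127.3 mmol/L.

130 mmol/L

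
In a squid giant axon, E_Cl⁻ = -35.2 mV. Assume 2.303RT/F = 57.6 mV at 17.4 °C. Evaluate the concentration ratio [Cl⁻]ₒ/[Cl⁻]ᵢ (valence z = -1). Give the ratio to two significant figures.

4.1

log₁₀([out]/[in]) = E·z/(57.6) = -35.2 × -1 / 57.6 = 0.6111
[out]/[in] = 10^(0.6111) = 4.084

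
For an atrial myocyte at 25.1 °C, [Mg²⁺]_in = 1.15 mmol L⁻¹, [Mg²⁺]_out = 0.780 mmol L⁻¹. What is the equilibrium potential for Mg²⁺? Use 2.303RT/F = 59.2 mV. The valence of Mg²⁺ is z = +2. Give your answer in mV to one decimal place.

E = (59.2/z) · log₁₀([Mg²⁺]_out/[Mg²⁺]_in) with z = +2.
= (59.2/2) · log₁₀(0.780/1.15) = 29.60 · log₁₀(0.6783)
= 29.60 · (-0.1686) = -4.99 mV

-5.0 mV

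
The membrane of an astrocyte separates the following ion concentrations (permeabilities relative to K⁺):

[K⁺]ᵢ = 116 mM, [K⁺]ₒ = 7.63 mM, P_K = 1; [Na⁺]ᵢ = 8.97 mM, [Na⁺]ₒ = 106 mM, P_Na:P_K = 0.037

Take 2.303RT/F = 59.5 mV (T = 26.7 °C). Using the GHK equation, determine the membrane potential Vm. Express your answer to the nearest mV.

-60 mV

Vm = 59.5 · log₁₀[(Σ P·[cation]ₒ + Σ P·[anion]ᵢ) / (Σ P·[cation]ᵢ + Σ P·[anion]ₒ)]
Numerator = 1×7.63 + 0.037×106 = 11.55
Denominator = 1×116 + 0.037×8.97 = 116.3
Vm = 59.5 · log₁₀(0.099302) = 59.5 × (-1.0030) = -59.68 mV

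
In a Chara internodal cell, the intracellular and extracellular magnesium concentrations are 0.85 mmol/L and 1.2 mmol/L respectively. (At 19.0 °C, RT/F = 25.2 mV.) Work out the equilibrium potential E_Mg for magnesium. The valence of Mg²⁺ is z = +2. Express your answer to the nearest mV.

4 mV

E = (25.2/z) · ln([Mg²⁺]_out/[Mg²⁺]_in) with z = +2.
= (25.2/2) · ln(1.2/0.85) = 12.60 · ln(1.412)
= 12.60 · (0.3448) = 4.34 mV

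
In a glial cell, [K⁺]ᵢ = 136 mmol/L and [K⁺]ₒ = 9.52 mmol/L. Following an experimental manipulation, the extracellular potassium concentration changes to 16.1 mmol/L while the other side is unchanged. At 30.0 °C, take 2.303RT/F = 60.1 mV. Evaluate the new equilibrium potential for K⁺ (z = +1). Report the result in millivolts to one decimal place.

After the shift: [K⁺]_out = 16.1, [K⁺]_in = 136 mmol/L.
E_new = (60.1/1)·log₁₀(16.1/136) = 60.10 · (-0.9267) = -55.70 mV

-55.7 mV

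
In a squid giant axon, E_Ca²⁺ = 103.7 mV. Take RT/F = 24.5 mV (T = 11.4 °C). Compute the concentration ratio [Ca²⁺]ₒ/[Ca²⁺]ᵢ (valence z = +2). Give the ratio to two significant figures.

ln([out]/[in]) = E·z/(24.5) = 103.7 × 2 / 24.5 = 8.4653
[out]/[in] = e^(8.4653) = 4747

4700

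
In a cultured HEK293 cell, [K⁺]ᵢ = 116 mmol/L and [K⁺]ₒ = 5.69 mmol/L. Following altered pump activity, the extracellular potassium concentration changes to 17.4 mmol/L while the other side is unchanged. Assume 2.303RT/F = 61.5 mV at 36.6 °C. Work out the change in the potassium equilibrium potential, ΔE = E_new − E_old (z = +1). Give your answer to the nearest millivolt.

E_old = (61.5/1)·log₁₀(5.69/116) = -80.52 mV
E_new = (61.5/1)·log₁₀(17.4/116) = -50.67 mV
ΔE = -50.67 − (-80.52) = 29.85 mV

30 mV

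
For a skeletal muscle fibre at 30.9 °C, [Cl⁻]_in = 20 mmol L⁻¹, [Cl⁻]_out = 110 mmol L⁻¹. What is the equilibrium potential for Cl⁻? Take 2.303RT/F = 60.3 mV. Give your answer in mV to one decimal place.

E = (60.3/z) · log₁₀([Cl⁻]_out/[Cl⁻]_in) with z = -1.
For an anion, dividing by z = -1 reverses the sign.
= (60.3/-1) · log₁₀(110/20) = -60.30 · log₁₀(5.5)
= -60.30 · (0.7404) = -44.64 mV

-44.6 mV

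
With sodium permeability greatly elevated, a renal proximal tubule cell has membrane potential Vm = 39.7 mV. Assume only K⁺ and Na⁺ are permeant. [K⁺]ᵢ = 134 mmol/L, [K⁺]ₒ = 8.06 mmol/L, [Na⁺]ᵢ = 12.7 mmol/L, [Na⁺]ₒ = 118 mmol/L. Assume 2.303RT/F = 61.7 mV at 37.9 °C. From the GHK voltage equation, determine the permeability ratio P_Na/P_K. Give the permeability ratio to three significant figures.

Let α = P_Na/P_K. GHK: Vm = 61.7·log₁₀[(Kₒ + α·Naₒ)/(Kᵢ + α·Naᵢ)].
10^(Vm/61.7) = 10^(39.7/61.7) = 4.3998
So 4.3998·(Kᵢ + α·Naᵢ) = Kₒ + α·Naₒ → α = (4.3998·134.0 − 8.06) / (118.0 − 4.3998·12.7)
α = (589.6 − 8.06) / (118.0 − 55.88) = 581.5/62.12 = 9.361

9.36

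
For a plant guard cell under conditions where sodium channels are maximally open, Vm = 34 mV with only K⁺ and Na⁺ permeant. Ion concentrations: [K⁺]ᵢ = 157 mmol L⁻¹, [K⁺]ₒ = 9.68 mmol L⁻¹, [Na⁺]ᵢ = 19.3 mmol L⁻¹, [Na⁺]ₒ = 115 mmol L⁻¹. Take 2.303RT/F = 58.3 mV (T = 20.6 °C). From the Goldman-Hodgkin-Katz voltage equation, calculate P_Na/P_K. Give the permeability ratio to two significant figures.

14

Let α = P_Na/P_K. GHK: Vm = 58.3·log₁₀[(Kₒ + α·Naₒ)/(Kᵢ + α·Naᵢ)].
10^(Vm/58.3) = 10^(34.0/58.3) = 3.8299
So 3.8299·(Kᵢ + α·Naᵢ) = Kₒ + α·Naₒ → α = (3.8299·157.0 − 9.68) / (115.0 − 3.8299·19.3)
α = (601.3 − 9.68) / (115.0 − 73.92) = 591.6/41.08 = 14.4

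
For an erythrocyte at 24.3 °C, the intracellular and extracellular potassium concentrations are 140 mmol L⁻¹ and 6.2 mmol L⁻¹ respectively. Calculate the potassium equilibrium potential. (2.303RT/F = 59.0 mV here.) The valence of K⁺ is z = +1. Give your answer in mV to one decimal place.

-79.9 mV

E = (59.0/z) · log₁₀([K⁺]_out/[K⁺]_in) with z = +1.
= (59.0/1) · log₁₀(6.2/140) = 59.00 · log₁₀(0.04429)
= 59.00 · (-1.3537) = -79.87 mV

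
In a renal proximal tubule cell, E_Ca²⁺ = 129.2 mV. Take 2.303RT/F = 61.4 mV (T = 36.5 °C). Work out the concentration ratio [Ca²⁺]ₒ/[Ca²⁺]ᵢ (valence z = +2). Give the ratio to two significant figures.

16000

log₁₀([out]/[in]) = E·z/(61.4) = 129.2 × 2 / 61.4 = 4.2085
[out]/[in] = 10^(4.2085) = 1.616e+04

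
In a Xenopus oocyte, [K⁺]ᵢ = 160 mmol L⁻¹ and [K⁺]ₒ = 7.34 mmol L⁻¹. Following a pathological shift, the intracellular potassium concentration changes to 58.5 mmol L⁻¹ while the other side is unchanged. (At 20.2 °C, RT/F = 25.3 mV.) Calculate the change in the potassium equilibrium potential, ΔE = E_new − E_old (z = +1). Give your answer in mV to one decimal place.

25.5 mV

E_old = (25.3/1)·ln(7.34/160) = -77.97 mV
E_new = (25.3/1)·ln(7.34/58.5) = -52.51 mV
ΔE = -52.51 − (-77.97) = 25.46 mV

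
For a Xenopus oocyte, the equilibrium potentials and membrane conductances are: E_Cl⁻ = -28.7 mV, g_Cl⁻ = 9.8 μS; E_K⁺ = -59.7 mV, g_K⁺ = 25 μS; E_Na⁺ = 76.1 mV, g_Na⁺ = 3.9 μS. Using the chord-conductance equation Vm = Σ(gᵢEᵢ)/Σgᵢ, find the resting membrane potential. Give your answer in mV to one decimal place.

Σ gᵢEᵢ = 9.8·(-28.7) + 25·(-59.7) + 3.9·(76.1) = -1476.97
Σ gᵢ = 9.8 + 25 + 3.9 = 38.7
Vm = -1476.97 / 38.7 = -38.16 mV

-38.2 mV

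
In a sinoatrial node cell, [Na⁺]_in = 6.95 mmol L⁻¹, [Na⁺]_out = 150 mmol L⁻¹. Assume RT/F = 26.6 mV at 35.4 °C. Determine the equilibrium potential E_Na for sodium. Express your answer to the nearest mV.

E = (26.6/z) · ln([Na⁺]_out/[Na⁺]_in) with z = +1.
= (26.6/1) · ln(150/6.95) = 26.60 · ln(21.58)
= 26.60 · (3.0719) = 81.71 mV

82 mV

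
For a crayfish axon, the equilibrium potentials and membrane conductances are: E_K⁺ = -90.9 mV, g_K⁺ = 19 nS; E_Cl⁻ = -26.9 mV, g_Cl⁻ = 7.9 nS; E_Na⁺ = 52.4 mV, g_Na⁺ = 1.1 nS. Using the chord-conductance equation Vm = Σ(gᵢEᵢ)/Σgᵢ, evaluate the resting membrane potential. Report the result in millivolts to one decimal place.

Σ gᵢEᵢ = 19·(-90.9) + 7.9·(-26.9) + 1.1·(52.4) = -1881.97
Σ gᵢ = 19 + 7.9 + 1.1 = 28
Vm = -1881.97 / 28 = -67.21 mV

-67.2 mV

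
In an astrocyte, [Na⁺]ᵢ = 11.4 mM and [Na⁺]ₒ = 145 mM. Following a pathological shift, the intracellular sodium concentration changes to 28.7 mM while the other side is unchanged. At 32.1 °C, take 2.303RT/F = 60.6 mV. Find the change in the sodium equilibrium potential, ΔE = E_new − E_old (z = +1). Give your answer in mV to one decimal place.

E_old = (60.6/1)·log₁₀(145/11.4) = 66.93 mV
E_new = (60.6/1)·log₁₀(145/28.7) = 42.63 mV
ΔE = 42.63 − (66.93) = -24.30 mV

-24.3 mV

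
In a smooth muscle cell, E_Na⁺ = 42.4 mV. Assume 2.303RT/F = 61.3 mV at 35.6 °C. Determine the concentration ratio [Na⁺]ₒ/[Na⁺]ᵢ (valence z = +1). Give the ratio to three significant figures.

log₁₀([out]/[in]) = E·z/(61.3) = 42.4 × 1 / 61.3 = 0.6917
[out]/[in] = 10^(0.6917) = 4.917

4.92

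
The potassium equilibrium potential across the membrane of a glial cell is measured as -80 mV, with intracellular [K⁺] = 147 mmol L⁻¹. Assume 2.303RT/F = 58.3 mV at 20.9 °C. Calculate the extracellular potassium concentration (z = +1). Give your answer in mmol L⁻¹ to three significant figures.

6.24 mmol L⁻¹

Nernst: E = (58.3/1) · log₁₀([out]/[in]), so log₁₀([out]/[in]) = -80.0 × 1 / 58.3 = -1.3722.
[out]/[in] = 10^(-1.3722) = 0.04244.
[out] = 0.04244 × 147 = 6.239 mmol L⁻¹.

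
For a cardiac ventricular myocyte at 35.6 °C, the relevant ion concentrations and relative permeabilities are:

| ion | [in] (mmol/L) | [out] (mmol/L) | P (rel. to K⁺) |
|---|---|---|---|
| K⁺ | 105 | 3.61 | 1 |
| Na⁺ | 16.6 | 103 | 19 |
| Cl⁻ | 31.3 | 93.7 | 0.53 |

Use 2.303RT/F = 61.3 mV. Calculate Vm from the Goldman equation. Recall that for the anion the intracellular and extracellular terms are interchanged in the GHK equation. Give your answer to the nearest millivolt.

38 mV

Vm = 61.3 · log₁₀[(Σ P·[cation]ₒ + Σ P·[anion]ᵢ) / (Σ P·[cation]ᵢ + Σ P·[anion]ₒ)]
Numerator = 1×3.61 + 19×103 + 0.53×31.3 = 1977
Denominator = 1×105 + 19×16.6 + 0.53×93.7 = 470.1
Vm = 61.3 · log₁₀(4.2063) = 61.3 × (0.6239) = 38.24 mV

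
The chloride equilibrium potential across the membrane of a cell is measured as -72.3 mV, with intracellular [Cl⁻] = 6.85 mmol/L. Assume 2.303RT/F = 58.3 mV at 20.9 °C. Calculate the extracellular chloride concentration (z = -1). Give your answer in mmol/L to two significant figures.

120 mmol/L

Nernst: E = (58.3/-1) · log₁₀([out]/[in]), so log₁₀([out]/[in]) = -72.3 × -1 / 58.3 = 1.2401.
[out]/[in] = 10^(1.2401) = 17.38.
[out] = 17.38 × 6.85 = 119.1 mmol/L.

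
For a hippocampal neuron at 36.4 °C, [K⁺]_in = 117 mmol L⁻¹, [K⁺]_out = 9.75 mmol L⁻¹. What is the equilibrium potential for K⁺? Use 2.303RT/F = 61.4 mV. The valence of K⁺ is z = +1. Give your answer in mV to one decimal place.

-66.3 mV

E = (61.4/z) · log₁₀([K⁺]_out/[K⁺]_in) with z = +1.
= (61.4/1) · log₁₀(9.75/117) = 61.40 · log₁₀(0.08333)
= 61.40 · (-1.0792) = -66.26 mV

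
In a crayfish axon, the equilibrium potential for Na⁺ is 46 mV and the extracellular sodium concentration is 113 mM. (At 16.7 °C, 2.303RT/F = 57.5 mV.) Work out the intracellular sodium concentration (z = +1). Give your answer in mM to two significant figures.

18 mM

Nernst: E = (57.5/1) · log₁₀([out]/[in]), so log₁₀([out]/[in]) = 46.0 × 1 / 57.5 = 0.8000.
[out]/[in] = 10^(0.8000) = 6.31.
[in] = 113 / 6.31 = 17.91 mM.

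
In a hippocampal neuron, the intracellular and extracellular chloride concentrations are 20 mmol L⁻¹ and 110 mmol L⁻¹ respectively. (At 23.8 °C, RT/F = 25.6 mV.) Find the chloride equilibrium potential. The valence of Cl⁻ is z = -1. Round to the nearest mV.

-44 mV

E = (25.6/z) · ln([Cl⁻]_out/[Cl⁻]_in) with z = -1.
For an anion, dividing by z = -1 reverses the sign.
= (25.6/-1) · ln(110/20) = -25.60 · ln(5.5)
= -25.60 · (1.7047) = -43.64 mV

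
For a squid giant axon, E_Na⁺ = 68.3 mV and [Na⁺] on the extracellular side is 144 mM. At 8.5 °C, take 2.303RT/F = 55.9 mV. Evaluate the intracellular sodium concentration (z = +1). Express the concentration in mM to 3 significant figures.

8.64 mM

Nernst: E = (55.9/1) · log₁₀([out]/[in]), so log₁₀([out]/[in]) = 68.3 × 1 / 55.9 = 1.2218.
[out]/[in] = 10^(1.2218) = 16.67.
[in] = 144 / 16.67 = 8.64 mM.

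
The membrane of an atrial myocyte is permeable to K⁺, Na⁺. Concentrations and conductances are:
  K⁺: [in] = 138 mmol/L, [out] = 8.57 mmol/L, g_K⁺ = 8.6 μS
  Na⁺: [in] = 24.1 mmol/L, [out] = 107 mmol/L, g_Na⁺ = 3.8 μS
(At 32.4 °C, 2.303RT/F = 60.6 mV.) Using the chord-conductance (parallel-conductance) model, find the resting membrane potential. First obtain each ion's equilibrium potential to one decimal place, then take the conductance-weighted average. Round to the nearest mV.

E_K⁺ = (60.6/1)·log₁₀(8.57/138) = -73.1 mV
E_Na⁺ = (60.6/1)·log₁₀(107/24.1) = 39.2 mV
Vm = (Σ gᵢEᵢ)/(Σ gᵢ) = (8.6·-73.1 + 3.8·39.2) / (8.6 + 3.8)
= -479.70 / 12.4 = -38.69 mV

-39 mV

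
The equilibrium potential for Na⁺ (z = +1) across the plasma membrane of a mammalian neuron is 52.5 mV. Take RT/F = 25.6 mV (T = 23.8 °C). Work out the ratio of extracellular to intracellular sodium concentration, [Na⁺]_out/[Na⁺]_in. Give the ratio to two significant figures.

7.8

ln([out]/[in]) = E·z/(25.6) = 52.5 × 1 / 25.6 = 2.0508
[out]/[in] = e^(2.0508) = 7.774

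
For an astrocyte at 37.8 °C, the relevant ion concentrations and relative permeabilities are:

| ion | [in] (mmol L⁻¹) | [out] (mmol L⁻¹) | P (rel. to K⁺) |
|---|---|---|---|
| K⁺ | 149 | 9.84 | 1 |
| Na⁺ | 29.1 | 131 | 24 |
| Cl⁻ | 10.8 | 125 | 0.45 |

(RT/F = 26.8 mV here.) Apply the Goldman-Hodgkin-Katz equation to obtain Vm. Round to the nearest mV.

Vm = 26.8 · ln[(Σ P·[cation]ₒ + Σ P·[anion]ᵢ) / (Σ P·[cation]ᵢ + Σ P·[anion]ₒ)]
Numerator = 1×9.84 + 24×131 + 0.45×10.8 = 3159
Denominator = 1×149 + 24×29.1 + 0.45×125 = 903.7
Vm = 26.8 · ln(3.4955) = 26.8 × (1.2515) = 33.54 mV

34 mV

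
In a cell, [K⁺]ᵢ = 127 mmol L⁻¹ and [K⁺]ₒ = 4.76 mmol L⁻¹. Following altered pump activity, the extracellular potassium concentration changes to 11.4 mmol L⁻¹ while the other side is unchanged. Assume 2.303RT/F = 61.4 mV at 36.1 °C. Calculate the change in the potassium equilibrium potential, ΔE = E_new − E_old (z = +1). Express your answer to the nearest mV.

23 mV

E_old = (61.4/1)·log₁₀(4.76/127) = -87.57 mV
E_new = (61.4/1)·log₁₀(11.4/127) = -64.28 mV
ΔE = -64.28 − (-87.57) = 23.29 mV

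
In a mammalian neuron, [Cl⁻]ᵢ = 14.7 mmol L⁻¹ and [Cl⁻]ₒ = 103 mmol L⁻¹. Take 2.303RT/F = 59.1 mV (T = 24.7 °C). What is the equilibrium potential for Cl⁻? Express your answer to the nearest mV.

-50 mV

E = (59.1/z) · log₁₀([Cl⁻]_out/[Cl⁻]_in) with z = -1.
For an anion, dividing by z = -1 reverses the sign.
= (59.1/-1) · log₁₀(103/14.7) = -59.10 · log₁₀(7.007)
= -59.10 · (0.8455) = -49.97 mV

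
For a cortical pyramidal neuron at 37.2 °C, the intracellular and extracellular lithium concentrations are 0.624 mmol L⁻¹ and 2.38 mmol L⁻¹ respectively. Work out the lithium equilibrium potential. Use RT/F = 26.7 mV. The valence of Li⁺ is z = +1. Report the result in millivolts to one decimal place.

E = (26.7/z) · ln([Li⁺]_out/[Li⁺]_in) with z = +1.
= (26.7/1) · ln(2.38/0.624) = 26.70 · ln(3.814)
= 26.70 · (1.3387) = 35.74 mV

35.7 mV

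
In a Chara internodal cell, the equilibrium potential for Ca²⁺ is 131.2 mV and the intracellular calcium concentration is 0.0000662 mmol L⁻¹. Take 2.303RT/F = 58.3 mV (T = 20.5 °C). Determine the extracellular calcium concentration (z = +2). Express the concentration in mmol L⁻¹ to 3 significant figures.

Nernst: E = (58.3/2) · log₁₀([out]/[in]), so log₁₀([out]/[in]) = 131.2 × 2 / 58.3 = 4.5009.
[out]/[in] = 10^(4.5009) = 3.169e+04.
[out] = 3.169e+04 × 0.0000662 = 2.098 mmol L⁻¹.

2.10 mmol L⁻¹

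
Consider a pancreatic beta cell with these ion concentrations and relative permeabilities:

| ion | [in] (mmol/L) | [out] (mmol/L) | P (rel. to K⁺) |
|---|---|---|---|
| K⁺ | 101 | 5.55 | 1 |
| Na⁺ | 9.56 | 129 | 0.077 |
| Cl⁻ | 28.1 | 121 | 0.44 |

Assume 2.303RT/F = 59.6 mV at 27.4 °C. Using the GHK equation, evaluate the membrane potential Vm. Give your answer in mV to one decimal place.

-44.4 mV

Vm = 59.6 · log₁₀[(Σ P·[cation]ₒ + Σ P·[anion]ᵢ) / (Σ P·[cation]ᵢ + Σ P·[anion]ₒ)]
Numerator = 1×5.55 + 0.077×129 + 0.44×28.1 = 27.85
Denominator = 1×101 + 0.077×9.56 + 0.44×121 = 155
Vm = 59.6 · log₁₀(0.17969) = 59.6 × (-0.7455) = -44.43 mV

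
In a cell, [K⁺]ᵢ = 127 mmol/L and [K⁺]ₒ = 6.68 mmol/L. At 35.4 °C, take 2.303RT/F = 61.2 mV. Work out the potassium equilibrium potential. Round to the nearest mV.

-78 mV

E = (61.2/z) · log₁₀([K⁺]_out/[K⁺]_in) with z = +1.
= (61.2/1) · log₁₀(6.68/127) = 61.20 · log₁₀(0.0526)
= 61.20 · (-1.2790) = -78.28 mV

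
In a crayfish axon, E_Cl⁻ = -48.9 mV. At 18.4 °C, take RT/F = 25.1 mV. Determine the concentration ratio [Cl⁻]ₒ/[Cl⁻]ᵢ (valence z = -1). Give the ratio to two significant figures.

7.0

ln([out]/[in]) = E·z/(25.1) = -48.9 × -1 / 25.1 = 1.9482
[out]/[in] = e^(1.9482) = 7.016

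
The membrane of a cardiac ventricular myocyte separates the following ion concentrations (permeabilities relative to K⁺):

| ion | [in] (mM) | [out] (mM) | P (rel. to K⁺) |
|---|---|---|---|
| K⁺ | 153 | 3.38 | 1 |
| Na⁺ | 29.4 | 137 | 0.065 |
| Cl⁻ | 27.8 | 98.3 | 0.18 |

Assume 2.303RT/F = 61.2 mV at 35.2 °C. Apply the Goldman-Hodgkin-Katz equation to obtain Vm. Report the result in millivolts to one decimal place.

-61.2 mV

Vm = 61.2 · log₁₀[(Σ P·[cation]ₒ + Σ P·[anion]ᵢ) / (Σ P·[cation]ᵢ + Σ P·[anion]ₒ)]
Numerator = 1×3.38 + 0.065×137 + 0.18×27.8 = 17.29
Denominator = 1×153 + 0.065×29.4 + 0.18×98.3 = 172.6
Vm = 61.2 · log₁₀(0.10017) = 61.2 × (-0.9993) = -61.16 mV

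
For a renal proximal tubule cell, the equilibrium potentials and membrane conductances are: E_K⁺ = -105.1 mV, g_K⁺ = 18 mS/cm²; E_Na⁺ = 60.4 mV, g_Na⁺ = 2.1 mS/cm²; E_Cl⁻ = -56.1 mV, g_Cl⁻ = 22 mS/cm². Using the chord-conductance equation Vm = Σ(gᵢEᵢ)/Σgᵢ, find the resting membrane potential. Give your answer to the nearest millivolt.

-71 mV

Σ gᵢEᵢ = 18·(-105.1) + 2.1·(60.4) + 22·(-56.1) = -2999.16
Σ gᵢ = 18 + 2.1 + 22 = 42.1
Vm = -2999.16 / 42.1 = -71.24 mV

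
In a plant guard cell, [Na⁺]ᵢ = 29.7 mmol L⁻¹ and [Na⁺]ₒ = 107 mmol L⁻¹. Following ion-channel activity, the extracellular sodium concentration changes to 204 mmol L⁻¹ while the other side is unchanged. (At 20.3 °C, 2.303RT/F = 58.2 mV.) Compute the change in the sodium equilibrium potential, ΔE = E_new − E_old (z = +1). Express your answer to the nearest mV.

E_old = (58.2/1)·log₁₀(107/29.7) = 32.40 mV
E_new = (58.2/1)·log₁₀(204/29.7) = 48.71 mV
ΔE = 48.71 − (32.40) = 16.31 mV

16 mV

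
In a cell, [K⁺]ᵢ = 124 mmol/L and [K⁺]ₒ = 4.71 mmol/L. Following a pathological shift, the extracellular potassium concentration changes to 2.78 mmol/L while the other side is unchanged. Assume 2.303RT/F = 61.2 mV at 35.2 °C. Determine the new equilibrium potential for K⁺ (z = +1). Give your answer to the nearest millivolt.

-101 mV

After the shift: [K⁺]_out = 2.78, [K⁺]_in = 124 mmol/L.
E_new = (61.2/1)·log₁₀(2.78/124) = 61.20 · (-1.6494) = -100.94 mV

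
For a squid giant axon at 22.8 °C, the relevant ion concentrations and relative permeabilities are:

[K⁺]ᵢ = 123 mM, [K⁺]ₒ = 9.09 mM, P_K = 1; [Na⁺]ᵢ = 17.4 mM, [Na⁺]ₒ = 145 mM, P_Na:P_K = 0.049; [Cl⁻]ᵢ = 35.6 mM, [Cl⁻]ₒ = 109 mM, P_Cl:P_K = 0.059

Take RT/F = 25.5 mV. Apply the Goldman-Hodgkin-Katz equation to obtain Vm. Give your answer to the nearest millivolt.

-50 mV

Vm = 25.5 · ln[(Σ P·[cation]ₒ + Σ P·[anion]ᵢ) / (Σ P·[cation]ᵢ + Σ P·[anion]ₒ)]
Numerator = 1×9.09 + 0.049×145 + 0.059×35.6 = 18.3
Denominator = 1×123 + 0.049×17.4 + 0.059×109 = 130.3
Vm = 25.5 · ln(0.14043) = 25.5 × (-1.9631) = -50.06 mV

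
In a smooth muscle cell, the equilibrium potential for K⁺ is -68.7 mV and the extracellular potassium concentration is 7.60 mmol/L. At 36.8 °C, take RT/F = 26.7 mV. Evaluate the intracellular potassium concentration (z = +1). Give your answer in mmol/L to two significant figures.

Nernst: E = (26.7/1) · ln([out]/[in]), so ln([out]/[in]) = -68.7 × 1 / 26.7 = -2.5730.
[out]/[in] = e^(-2.5730) = 0.0763.
[in] = 7.60 / 0.0763 = 99.6 mmol/L.

100 mmol/L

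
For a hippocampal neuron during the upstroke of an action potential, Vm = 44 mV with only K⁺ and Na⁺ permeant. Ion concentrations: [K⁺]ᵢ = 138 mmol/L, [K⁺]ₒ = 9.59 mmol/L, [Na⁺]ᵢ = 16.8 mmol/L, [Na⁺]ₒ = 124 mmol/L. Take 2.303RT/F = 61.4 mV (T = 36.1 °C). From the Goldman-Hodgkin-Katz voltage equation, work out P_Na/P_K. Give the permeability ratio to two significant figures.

Let α = P_Na/P_K. GHK: Vm = 61.4·log₁₀[(Kₒ + α·Naₒ)/(Kᵢ + α·Naᵢ)].
10^(Vm/61.4) = 10^(44.0/61.4) = 5.2073
So 5.2073·(Kᵢ + α·Naᵢ) = Kₒ + α·Naₒ → α = (5.2073·138.0 − 9.59) / (124.0 − 5.2073·16.8)
α = (718.6 − 9.59) / (124.0 − 87.48) = 709/36.52 = 19.42

19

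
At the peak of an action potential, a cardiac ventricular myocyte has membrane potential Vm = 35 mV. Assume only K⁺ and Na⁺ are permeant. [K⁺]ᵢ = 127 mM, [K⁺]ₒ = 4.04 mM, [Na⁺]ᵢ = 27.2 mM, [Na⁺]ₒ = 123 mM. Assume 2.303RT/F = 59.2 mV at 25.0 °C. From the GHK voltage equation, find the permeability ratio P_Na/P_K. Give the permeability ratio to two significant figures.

29

Let α = P_Na/P_K. GHK: Vm = 59.2·log₁₀[(Kₒ + α·Naₒ)/(Kᵢ + α·Naᵢ)].
10^(Vm/59.2) = 10^(35.0/59.2) = 3.9014
So 3.9014·(Kᵢ + α·Naᵢ) = Kₒ + α·Naₒ → α = (3.9014·127.0 − 4.04) / (123.0 − 3.9014·27.2)
α = (495.5 − 4.04) / (123.0 − 106.1) = 491.4/16.88 = 29.11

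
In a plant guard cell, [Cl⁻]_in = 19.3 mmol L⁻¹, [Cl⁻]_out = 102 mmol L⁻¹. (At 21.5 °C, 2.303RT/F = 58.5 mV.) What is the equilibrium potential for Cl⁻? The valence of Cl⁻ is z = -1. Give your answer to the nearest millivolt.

E = (58.5/z) · log₁₀([Cl⁻]_out/[Cl⁻]_in) with z = -1.
For an anion, dividing by z = -1 reverses the sign.
= (58.5/-1) · log₁₀(102/19.3) = -58.50 · log₁₀(5.285)
= -58.50 · (0.7230) = -42.30 mV

-42 mV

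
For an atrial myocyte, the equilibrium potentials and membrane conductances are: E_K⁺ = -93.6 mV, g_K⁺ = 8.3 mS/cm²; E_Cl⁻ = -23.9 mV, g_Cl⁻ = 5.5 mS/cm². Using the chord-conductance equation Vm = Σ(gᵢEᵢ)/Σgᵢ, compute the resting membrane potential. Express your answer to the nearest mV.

Σ gᵢEᵢ = 8.3·(-93.6) + 5.5·(-23.9) = -908.33
Σ gᵢ = 8.3 + 5.5 = 13.8
Vm = -908.33 / 13.8 = -65.82 mV

-66 mV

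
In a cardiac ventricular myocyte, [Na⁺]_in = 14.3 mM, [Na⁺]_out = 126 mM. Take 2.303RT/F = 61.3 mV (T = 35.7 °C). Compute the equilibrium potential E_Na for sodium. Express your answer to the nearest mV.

58 mV

E = (61.3/z) · log₁₀([Na⁺]_out/[Na⁺]_in) with z = +1.
= (61.3/1) · log₁₀(126/14.3) = 61.30 · log₁₀(8.811)
= 61.30 · (0.9450) = 57.93 mV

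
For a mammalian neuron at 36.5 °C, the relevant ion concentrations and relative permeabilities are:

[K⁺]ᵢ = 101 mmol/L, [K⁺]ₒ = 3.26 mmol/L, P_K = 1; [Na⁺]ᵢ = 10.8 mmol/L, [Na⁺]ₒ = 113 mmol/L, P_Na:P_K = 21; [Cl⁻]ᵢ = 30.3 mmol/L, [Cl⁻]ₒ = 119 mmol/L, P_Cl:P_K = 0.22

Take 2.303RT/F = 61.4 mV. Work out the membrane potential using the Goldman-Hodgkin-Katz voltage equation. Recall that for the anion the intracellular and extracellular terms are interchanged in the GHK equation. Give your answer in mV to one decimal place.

Vm = 61.4 · log₁₀[(Σ P·[cation]ₒ + Σ P·[anion]ᵢ) / (Σ P·[cation]ᵢ + Σ P·[anion]ₒ)]
Numerator = 1×3.26 + 21×113 + 0.22×30.3 = 2383
Denominator = 1×101 + 21×10.8 + 0.22×119 = 354
Vm = 61.4 · log₁₀(6.7318) = 61.4 × (0.8281) = 50.85 mV

50.8 mV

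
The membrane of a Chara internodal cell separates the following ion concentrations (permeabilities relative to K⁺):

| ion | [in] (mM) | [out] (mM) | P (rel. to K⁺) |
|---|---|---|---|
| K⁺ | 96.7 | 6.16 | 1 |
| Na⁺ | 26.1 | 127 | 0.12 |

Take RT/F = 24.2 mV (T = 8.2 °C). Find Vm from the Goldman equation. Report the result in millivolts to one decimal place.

Vm = 24.2 · ln[(Σ P·[cation]ₒ + Σ P·[anion]ᵢ) / (Σ P·[cation]ᵢ + Σ P·[anion]ₒ)]
Numerator = 1×6.16 + 0.12×127 = 21.4
Denominator = 1×96.7 + 0.12×26.1 = 99.83
Vm = 24.2 · ln(0.21436) = 24.2 × (-1.5401) = -37.27 mV

-37.3 mV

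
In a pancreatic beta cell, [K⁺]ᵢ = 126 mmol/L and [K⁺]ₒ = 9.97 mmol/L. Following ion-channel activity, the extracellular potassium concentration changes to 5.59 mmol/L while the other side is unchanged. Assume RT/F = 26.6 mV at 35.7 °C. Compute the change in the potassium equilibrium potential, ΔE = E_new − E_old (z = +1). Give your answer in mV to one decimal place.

E_old = (26.6/1)·ln(9.97/126) = -67.48 mV
E_new = (26.6/1)·ln(5.59/126) = -82.87 mV
ΔE = -82.87 − (-67.48) = -15.39 mV

-15.4 mV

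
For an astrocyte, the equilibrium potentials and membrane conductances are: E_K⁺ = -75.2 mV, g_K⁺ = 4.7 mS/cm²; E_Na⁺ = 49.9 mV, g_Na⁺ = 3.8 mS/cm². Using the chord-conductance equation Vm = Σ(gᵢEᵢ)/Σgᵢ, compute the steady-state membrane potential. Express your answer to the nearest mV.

Σ gᵢEᵢ = 4.7·(-75.2) + 3.8·(49.9) = -163.82
Σ gᵢ = 4.7 + 3.8 = 8.5
Vm = -163.82 / 8.5 = -19.27 mV

-19 mV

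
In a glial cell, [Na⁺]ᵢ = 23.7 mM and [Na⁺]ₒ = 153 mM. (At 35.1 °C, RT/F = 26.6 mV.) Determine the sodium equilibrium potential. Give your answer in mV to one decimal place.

49.6 mV

E = (26.6/z) · ln([Na⁺]_out/[Na⁺]_in) with z = +1.
= (26.6/1) · ln(153/23.7) = 26.60 · ln(6.456)
= 26.60 · (1.8650) = 49.61 mV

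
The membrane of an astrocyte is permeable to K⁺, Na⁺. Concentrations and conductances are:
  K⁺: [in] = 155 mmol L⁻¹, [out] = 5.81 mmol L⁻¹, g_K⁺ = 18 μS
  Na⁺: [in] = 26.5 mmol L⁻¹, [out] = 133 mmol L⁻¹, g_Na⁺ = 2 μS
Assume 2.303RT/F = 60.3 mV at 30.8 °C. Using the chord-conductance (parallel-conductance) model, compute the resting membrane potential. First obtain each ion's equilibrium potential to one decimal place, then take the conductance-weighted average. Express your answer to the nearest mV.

E_K⁺ = (60.3/1)·log₁₀(5.81/155) = -86.0 mV
E_Na⁺ = (60.3/1)·log₁₀(133/26.5) = 42.2 mV
Vm = (Σ gᵢEᵢ)/(Σ gᵢ) = (18·-86.0 + 2·42.2) / (18 + 2)
= -1463.60 / 20 = -73.18 mV

-73 mV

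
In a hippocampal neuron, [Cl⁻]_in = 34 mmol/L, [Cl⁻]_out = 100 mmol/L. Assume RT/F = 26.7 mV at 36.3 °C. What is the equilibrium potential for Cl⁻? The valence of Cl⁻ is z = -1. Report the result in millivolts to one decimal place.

E = (26.7/z) · ln([Cl⁻]_out/[Cl⁻]_in) with z = -1.
For an anion, dividing by z = -1 reverses the sign.
= (26.7/-1) · ln(100/34) = -26.70 · ln(2.941)
= -26.70 · (1.0788) = -28.80 mV

-28.8 mV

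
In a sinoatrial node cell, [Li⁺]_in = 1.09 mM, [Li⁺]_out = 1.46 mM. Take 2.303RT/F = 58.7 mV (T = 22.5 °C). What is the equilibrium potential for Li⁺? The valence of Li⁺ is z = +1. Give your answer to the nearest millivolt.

7 mV

E = (58.7/z) · log₁₀([Li⁺]_out/[Li⁺]_in) with z = +1.
= (58.7/1) · log₁₀(1.46/1.09) = 58.70 · log₁₀(1.339)
= 58.70 · (0.1269) = 7.45 mV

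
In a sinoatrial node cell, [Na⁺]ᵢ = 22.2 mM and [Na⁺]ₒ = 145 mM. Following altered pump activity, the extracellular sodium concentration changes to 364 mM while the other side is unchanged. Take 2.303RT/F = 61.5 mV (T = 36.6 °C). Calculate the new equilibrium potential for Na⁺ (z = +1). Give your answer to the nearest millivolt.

After the shift: [Na⁺]_out = 364, [Na⁺]_in = 22.2 mM.
E_new = (61.5/1)·log₁₀(364/22.2) = 61.50 · (1.2147) = 74.71 mV

75 mV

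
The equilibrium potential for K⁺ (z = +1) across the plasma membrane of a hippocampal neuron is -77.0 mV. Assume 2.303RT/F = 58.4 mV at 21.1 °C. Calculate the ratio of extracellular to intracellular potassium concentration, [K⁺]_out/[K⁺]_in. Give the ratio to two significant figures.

0.048

log₁₀([out]/[in]) = E·z/(58.4) = -77.0 × 1 / 58.4 = -1.3185
[out]/[in] = 10^(-1.3185) = 0.04803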